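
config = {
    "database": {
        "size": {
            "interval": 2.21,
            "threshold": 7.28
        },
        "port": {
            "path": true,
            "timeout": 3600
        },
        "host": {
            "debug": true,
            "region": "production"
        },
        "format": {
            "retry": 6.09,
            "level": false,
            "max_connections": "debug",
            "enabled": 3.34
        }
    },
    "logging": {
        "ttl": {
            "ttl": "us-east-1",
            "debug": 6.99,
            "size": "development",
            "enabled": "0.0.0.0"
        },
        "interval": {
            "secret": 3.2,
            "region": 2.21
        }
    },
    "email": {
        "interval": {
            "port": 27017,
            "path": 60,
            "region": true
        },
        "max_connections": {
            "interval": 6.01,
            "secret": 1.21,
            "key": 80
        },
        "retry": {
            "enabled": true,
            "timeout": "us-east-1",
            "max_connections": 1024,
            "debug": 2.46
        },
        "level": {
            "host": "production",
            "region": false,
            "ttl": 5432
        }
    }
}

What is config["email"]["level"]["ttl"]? 5432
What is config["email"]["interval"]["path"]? 60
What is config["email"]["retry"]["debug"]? 2.46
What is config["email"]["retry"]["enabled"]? True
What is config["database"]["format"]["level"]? False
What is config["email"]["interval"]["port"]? 27017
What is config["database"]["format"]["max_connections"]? "debug"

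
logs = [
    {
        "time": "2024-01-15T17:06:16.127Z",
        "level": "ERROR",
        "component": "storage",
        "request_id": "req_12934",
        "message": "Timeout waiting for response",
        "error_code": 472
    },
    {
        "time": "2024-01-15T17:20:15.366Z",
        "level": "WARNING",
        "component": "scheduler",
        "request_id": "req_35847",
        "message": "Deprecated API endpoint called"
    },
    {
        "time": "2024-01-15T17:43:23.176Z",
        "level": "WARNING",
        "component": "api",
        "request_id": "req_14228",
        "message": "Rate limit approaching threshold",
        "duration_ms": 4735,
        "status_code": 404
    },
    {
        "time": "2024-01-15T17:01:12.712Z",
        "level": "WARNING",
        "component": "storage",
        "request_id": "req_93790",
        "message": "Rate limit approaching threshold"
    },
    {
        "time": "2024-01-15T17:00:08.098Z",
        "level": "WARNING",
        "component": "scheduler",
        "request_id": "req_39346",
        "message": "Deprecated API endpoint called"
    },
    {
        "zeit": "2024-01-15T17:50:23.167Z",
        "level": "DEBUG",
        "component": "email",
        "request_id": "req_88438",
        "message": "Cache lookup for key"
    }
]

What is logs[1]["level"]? "WARNING"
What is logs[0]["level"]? "ERROR"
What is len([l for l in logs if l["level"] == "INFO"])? 0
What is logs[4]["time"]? "2024-01-15T17:00:08.098Z"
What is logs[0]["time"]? "2024-01-15T17:06:16.127Z"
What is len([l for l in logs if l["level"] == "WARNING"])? 4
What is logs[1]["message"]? "Deprecated API endpoint called"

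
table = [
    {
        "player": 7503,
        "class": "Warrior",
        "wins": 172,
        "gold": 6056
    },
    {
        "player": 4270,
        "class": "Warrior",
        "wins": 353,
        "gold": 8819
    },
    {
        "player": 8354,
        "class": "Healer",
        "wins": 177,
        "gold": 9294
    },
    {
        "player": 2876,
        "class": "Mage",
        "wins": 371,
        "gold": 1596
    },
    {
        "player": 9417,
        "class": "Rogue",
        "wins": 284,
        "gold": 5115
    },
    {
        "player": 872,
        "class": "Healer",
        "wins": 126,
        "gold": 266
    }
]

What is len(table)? 6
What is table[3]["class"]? "Mage"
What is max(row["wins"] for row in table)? 371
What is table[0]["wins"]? 172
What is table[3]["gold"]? 1596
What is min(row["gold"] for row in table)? 266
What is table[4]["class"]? "Rogue"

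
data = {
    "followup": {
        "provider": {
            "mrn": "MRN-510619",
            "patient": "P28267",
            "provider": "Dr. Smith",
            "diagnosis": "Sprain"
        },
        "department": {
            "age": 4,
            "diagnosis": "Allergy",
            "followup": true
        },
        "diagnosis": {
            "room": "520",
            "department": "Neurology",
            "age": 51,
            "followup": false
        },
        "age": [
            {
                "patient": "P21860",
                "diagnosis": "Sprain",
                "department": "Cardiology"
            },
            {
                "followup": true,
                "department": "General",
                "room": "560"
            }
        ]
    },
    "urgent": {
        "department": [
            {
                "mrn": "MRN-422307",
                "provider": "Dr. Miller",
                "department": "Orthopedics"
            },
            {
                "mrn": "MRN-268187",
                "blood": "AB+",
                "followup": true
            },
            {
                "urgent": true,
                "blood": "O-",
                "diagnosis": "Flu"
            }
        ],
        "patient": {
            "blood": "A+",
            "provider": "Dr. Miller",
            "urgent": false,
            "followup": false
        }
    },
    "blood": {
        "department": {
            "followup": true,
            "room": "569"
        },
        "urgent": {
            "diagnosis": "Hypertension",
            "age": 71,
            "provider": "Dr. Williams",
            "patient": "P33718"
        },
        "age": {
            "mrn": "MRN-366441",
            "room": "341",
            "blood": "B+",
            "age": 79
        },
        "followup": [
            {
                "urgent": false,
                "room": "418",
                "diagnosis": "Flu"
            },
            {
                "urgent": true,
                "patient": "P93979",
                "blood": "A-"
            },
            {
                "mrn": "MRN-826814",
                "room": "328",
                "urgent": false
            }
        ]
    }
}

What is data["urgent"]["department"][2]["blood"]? "O-"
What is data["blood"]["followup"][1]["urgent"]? True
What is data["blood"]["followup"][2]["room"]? "328"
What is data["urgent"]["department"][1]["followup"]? True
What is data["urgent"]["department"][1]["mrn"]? "MRN-268187"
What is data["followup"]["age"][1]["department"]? "General"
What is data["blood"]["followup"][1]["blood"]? "A-"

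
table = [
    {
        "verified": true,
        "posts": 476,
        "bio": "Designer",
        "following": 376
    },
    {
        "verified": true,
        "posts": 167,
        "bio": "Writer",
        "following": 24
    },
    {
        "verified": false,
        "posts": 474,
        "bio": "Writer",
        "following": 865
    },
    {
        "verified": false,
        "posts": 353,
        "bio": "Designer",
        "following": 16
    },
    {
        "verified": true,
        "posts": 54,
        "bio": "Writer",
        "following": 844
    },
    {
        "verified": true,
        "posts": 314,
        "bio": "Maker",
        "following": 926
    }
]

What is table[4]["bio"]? "Writer"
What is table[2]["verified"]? False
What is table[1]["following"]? 24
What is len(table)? 6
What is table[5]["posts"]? 314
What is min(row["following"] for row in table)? 16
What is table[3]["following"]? 16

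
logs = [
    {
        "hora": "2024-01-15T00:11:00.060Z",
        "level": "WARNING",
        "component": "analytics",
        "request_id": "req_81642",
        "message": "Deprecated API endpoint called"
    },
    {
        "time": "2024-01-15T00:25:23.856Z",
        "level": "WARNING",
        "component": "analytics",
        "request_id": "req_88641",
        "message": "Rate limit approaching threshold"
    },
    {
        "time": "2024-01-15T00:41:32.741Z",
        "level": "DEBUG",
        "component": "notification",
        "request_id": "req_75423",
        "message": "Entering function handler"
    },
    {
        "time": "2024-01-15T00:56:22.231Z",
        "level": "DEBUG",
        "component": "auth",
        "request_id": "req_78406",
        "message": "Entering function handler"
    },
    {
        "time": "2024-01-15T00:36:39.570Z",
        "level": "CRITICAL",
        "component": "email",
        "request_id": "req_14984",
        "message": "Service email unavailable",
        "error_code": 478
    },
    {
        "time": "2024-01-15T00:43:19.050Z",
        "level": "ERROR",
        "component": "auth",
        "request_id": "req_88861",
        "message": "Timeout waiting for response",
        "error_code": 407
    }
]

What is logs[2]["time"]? "2024-01-15T00:41:32.741Z"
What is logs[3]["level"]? "DEBUG"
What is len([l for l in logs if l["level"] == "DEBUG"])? 2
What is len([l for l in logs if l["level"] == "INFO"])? 0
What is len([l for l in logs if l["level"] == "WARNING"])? 2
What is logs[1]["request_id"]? "req_88641"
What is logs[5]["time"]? "2024-01-15T00:43:19.050Z"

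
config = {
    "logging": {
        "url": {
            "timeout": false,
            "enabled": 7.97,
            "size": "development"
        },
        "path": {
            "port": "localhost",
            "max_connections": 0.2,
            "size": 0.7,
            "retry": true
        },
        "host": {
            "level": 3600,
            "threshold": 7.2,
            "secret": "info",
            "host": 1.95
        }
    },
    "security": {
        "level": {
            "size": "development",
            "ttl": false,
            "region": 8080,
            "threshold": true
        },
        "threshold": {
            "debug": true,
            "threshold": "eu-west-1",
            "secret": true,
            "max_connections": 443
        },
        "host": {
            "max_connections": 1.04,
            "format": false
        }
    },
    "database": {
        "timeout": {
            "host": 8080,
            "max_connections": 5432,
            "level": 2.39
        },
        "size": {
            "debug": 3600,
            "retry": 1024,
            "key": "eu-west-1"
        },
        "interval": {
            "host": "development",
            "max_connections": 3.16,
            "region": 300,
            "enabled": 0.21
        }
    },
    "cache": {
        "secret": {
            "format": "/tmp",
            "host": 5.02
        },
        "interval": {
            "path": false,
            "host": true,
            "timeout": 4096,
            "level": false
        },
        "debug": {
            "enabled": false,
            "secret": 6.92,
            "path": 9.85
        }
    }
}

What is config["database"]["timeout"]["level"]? 2.39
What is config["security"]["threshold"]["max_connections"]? 443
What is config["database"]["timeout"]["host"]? 8080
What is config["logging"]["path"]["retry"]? True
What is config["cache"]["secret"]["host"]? 5.02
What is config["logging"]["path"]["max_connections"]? 0.2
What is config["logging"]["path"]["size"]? 0.7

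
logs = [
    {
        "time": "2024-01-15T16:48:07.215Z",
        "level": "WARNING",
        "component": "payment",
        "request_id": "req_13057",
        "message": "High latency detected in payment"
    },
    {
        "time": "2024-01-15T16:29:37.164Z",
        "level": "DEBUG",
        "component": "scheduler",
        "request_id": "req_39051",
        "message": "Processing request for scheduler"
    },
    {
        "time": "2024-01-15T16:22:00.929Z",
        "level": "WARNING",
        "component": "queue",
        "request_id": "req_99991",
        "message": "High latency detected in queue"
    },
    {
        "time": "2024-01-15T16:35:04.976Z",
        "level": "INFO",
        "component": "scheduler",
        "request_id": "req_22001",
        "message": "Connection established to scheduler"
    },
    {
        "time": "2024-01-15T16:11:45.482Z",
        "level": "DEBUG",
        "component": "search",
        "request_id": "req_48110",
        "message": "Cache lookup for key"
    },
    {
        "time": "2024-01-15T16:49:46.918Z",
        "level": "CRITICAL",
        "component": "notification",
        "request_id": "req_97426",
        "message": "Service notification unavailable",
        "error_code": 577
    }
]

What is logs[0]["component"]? "payment"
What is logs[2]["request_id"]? "req_99991"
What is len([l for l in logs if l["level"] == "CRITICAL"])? 1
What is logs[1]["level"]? "DEBUG"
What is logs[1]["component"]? "scheduler"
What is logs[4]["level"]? "DEBUG"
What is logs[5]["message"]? "Service notification unavailable"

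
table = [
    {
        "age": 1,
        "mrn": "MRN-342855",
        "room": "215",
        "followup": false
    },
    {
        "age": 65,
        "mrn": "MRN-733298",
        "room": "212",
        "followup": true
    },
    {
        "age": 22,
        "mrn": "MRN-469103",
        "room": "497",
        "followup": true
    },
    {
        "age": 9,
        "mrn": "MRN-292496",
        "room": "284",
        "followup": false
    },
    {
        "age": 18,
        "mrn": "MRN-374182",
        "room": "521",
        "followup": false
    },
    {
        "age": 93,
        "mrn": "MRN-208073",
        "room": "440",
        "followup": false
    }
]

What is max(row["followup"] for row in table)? True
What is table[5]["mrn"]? "MRN-208073"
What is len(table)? 6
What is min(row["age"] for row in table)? 1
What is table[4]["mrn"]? "MRN-374182"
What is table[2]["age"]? 22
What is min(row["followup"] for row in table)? False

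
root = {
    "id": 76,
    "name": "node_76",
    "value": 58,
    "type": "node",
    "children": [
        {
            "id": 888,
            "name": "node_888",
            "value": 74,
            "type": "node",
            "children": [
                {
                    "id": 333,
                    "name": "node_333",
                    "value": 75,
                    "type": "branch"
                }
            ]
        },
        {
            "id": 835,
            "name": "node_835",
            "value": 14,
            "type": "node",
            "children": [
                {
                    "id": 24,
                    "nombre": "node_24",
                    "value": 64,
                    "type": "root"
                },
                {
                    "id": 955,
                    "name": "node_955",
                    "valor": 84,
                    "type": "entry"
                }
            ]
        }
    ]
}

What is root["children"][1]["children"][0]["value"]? 64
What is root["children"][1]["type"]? "node"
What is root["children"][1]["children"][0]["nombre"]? "node_24"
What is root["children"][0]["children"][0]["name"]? "node_333"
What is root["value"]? 58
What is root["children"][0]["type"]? "node"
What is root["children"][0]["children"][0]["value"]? 75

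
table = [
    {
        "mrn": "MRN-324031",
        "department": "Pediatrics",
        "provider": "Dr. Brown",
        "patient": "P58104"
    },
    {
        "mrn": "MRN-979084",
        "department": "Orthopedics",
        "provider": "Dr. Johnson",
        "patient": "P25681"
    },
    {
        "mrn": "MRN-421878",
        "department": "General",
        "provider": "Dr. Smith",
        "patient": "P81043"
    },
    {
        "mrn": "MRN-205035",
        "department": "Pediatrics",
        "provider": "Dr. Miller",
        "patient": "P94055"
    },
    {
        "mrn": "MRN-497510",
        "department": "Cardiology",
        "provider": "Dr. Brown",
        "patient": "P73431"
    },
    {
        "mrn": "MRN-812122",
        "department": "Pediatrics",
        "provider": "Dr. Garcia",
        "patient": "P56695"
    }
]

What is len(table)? 6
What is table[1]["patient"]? "P25681"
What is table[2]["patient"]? "P81043"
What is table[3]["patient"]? "P94055"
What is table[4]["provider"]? "Dr. Brown"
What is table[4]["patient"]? "P73431"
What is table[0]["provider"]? "Dr. Brown"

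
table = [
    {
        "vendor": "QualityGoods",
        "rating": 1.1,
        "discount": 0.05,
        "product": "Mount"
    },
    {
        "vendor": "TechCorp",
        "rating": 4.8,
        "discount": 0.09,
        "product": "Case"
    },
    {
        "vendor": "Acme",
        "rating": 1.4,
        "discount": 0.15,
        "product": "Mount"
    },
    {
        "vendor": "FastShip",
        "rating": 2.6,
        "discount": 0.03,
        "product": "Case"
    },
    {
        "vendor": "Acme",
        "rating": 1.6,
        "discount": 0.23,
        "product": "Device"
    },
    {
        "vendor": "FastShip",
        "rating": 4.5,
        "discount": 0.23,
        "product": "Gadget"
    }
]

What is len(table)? 6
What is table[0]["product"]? "Mount"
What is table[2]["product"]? "Mount"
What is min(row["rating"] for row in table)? 1.1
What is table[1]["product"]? "Case"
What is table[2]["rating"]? 1.4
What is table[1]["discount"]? 0.09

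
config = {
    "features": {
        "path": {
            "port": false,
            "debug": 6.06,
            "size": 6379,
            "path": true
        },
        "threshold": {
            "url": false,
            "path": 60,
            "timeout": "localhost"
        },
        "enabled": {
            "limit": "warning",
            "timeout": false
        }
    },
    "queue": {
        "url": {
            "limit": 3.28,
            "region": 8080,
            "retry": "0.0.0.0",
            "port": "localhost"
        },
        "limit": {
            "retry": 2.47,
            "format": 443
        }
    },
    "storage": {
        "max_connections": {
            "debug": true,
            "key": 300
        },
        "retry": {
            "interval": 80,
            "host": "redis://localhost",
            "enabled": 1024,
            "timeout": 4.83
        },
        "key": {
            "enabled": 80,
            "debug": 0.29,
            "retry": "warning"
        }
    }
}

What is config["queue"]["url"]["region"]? 8080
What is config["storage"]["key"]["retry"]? "warning"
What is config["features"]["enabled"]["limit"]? "warning"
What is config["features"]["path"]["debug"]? 6.06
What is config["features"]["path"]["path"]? True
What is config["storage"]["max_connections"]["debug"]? True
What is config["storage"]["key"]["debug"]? 0.29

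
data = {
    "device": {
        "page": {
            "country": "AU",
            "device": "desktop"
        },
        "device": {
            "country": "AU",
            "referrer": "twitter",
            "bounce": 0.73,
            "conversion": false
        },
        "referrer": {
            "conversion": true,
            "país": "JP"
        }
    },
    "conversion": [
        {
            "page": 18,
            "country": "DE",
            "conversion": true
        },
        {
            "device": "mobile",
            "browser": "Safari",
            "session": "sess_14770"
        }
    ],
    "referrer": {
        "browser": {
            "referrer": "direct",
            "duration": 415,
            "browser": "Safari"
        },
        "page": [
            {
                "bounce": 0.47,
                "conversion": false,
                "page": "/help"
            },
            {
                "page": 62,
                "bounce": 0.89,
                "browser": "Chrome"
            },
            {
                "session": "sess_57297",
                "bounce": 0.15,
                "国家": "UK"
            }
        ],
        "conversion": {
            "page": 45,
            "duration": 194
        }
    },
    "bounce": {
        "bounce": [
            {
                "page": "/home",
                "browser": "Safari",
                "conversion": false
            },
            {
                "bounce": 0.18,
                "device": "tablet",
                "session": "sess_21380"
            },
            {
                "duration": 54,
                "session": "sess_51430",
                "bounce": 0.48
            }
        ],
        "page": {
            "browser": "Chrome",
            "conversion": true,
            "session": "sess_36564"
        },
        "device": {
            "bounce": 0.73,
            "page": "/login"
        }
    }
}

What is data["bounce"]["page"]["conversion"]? True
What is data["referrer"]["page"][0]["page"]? "/help"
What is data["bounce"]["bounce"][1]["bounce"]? 0.18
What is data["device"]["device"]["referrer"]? "twitter"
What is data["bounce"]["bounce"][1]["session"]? "sess_21380"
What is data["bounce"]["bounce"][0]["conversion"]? False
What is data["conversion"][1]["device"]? "mobile"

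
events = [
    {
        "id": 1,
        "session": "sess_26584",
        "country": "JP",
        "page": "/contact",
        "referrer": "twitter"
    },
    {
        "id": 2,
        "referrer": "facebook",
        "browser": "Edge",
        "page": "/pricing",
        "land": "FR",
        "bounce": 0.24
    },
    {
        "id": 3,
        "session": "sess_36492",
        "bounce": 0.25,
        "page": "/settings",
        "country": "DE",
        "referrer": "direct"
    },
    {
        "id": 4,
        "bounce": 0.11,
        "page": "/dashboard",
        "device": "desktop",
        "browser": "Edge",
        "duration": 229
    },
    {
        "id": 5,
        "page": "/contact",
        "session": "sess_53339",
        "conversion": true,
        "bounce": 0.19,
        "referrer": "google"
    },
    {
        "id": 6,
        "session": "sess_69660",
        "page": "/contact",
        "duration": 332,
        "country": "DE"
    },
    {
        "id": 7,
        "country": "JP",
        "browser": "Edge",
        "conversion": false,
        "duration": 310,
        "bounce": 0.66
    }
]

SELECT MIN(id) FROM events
1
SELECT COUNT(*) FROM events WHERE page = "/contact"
3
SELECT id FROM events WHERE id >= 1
[1, 2, 3, 4, 5, 6, 7]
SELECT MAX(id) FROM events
7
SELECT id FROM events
[1, 2, 3, 4, 5, 6, 7]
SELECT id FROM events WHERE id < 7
[1, 2, 3, 4, 5, 6]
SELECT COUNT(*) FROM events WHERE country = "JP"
2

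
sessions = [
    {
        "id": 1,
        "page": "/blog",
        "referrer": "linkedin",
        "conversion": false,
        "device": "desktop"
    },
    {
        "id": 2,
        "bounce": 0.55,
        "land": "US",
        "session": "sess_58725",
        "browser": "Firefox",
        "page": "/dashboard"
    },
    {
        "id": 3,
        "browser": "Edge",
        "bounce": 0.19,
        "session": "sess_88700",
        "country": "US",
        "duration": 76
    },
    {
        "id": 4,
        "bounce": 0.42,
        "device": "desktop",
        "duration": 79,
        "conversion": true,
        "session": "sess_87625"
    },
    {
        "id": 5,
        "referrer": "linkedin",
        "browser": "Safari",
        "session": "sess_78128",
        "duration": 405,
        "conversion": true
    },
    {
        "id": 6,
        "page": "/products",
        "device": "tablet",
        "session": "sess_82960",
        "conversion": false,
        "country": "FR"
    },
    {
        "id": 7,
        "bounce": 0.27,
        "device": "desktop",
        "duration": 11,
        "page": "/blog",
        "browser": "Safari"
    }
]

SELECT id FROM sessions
[1, 2, 3, 4, 5, 6, 7]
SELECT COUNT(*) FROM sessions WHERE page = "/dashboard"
1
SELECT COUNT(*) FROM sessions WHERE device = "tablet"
1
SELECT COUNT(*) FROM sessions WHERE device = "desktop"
3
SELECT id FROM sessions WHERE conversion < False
[]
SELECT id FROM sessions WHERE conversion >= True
[4, 5]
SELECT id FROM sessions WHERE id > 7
[]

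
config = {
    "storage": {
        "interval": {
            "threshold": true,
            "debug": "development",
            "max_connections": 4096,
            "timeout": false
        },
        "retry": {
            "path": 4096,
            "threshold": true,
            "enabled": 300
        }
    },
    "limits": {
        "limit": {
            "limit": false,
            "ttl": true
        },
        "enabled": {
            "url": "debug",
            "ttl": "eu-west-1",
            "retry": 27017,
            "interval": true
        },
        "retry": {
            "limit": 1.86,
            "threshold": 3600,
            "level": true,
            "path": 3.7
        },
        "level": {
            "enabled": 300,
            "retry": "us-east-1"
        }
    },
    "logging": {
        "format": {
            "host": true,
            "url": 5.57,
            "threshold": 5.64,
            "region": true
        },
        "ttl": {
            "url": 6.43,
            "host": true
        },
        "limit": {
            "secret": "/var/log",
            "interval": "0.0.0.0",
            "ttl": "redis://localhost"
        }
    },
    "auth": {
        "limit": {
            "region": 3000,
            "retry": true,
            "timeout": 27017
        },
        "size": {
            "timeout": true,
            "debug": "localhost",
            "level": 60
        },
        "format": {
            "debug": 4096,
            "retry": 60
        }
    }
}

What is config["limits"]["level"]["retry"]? "us-east-1"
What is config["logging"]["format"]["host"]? True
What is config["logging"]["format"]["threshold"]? 5.64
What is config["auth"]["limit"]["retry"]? True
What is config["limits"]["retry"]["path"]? 3.7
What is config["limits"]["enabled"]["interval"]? True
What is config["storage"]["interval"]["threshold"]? True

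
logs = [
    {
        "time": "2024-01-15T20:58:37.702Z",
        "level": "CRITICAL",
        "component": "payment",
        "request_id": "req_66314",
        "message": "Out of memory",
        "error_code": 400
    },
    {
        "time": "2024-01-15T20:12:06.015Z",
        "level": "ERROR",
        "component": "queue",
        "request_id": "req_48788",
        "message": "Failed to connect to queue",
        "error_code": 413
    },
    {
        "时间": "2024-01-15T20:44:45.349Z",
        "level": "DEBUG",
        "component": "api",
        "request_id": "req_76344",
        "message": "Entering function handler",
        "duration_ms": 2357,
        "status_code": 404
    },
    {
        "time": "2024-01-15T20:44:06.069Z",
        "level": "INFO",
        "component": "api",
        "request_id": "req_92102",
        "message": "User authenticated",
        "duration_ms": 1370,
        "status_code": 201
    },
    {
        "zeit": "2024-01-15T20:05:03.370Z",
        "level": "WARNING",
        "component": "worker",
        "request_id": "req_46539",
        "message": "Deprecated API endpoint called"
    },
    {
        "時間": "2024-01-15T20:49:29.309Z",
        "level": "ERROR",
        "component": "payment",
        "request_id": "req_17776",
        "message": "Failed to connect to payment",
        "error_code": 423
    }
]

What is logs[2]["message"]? "Entering function handler"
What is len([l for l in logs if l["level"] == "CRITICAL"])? 1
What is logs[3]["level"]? "INFO"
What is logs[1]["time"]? "2024-01-15T20:12:06.015Z"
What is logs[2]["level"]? "DEBUG"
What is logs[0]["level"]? "CRITICAL"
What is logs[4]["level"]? "WARNING"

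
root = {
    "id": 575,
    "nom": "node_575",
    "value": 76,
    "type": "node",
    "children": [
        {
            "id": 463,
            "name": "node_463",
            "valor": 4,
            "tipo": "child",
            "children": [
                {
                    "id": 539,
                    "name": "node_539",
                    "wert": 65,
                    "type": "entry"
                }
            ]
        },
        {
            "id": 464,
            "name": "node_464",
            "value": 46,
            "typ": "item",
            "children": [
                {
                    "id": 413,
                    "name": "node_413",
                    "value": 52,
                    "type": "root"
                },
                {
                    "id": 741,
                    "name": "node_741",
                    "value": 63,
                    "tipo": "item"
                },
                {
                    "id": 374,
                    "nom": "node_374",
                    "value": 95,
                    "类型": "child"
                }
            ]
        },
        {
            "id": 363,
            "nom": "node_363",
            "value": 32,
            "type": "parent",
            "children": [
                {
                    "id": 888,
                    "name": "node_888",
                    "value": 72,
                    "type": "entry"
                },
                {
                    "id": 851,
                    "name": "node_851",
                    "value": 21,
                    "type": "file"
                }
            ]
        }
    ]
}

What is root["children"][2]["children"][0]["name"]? "node_888"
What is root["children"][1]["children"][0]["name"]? "node_413"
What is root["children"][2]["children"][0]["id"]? 888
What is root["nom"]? "node_575"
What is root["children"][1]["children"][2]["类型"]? "child"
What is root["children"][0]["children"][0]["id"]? 539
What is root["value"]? 76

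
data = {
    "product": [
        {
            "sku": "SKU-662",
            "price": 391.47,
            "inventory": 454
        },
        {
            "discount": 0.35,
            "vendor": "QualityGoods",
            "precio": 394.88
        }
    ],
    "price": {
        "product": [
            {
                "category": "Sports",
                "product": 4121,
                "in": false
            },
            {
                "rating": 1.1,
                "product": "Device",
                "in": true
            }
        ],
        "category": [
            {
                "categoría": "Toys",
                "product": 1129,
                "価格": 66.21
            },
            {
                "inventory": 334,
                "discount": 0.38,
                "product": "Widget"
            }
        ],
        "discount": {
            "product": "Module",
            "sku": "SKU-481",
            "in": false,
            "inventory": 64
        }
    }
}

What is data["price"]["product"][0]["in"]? False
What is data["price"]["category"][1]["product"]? "Widget"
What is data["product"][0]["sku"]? "SKU-662"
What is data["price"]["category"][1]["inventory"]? 334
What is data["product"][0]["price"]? 391.47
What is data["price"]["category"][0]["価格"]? 66.21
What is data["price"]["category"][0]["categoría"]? "Toys"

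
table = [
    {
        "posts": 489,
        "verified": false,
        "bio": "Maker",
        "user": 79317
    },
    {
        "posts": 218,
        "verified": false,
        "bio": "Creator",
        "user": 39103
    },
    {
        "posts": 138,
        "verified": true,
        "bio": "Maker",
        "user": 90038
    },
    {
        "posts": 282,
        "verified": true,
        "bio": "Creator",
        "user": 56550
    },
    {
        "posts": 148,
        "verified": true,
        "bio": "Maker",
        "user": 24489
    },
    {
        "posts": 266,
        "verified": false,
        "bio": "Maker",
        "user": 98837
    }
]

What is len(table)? 6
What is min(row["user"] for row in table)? 24489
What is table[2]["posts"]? 138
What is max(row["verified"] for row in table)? True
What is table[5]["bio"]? "Maker"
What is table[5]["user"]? 98837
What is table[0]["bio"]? "Maker"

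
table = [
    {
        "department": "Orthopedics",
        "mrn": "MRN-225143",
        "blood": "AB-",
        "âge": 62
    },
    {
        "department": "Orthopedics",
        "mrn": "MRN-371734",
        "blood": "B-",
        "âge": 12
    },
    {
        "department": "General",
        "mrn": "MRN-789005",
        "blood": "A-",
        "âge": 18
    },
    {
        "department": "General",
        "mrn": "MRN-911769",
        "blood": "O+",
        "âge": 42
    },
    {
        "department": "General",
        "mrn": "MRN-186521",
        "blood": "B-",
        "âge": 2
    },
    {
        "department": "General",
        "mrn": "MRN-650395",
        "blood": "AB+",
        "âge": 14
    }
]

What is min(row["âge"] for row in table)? 2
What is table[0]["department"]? "Orthopedics"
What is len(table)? 6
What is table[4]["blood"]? "B-"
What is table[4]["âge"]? 2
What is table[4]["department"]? "General"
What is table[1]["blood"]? "B-"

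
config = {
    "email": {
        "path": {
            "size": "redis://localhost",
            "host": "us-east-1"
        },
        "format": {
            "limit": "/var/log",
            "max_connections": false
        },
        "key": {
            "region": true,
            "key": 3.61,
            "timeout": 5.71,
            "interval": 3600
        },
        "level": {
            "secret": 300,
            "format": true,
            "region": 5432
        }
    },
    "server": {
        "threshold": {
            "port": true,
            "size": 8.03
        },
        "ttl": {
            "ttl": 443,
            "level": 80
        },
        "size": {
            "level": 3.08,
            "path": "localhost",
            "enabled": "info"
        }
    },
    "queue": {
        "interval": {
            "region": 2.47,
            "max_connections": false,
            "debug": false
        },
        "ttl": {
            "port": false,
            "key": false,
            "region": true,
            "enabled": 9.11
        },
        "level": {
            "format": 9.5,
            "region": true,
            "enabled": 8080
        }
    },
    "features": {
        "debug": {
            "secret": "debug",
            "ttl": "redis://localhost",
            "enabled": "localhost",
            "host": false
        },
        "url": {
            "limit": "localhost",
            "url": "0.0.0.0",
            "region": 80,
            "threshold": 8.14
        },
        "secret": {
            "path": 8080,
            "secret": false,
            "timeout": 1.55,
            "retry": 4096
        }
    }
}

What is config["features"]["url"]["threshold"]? 8.14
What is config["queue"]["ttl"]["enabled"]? 9.11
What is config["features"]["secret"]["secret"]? False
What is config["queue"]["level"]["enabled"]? 8080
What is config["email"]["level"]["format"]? True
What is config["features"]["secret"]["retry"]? 4096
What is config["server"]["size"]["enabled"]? "info"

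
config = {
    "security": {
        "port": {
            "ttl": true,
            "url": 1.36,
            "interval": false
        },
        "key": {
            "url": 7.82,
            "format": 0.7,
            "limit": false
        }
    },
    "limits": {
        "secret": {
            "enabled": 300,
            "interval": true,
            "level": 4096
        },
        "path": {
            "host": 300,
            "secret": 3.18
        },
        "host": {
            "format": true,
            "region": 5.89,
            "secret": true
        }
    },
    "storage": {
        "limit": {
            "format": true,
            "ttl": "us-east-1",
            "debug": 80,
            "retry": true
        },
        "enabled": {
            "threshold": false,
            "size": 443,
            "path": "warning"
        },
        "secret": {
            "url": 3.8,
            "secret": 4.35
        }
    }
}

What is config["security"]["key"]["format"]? 0.7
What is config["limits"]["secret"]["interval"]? True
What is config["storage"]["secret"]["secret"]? 4.35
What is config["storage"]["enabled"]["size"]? 443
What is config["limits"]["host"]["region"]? 5.89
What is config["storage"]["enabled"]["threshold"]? False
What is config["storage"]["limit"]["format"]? True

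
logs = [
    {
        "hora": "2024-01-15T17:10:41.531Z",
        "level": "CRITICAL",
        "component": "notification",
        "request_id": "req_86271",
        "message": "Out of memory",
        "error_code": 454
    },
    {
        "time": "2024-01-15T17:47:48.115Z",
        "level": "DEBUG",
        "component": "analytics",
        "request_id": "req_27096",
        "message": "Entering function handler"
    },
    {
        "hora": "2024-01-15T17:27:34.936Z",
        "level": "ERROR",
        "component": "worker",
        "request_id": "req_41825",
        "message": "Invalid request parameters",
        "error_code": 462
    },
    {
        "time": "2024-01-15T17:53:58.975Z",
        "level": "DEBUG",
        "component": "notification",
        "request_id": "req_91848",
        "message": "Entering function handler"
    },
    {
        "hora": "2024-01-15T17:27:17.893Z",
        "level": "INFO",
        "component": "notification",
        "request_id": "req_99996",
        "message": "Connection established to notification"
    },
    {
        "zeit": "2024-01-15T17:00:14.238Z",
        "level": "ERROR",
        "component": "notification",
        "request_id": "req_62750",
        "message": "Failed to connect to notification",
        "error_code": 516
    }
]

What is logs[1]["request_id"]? "req_27096"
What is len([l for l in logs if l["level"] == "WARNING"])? 0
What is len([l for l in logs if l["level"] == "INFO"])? 1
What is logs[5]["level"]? "ERROR"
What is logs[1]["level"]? "DEBUG"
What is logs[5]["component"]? "notification"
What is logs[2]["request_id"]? "req_41825"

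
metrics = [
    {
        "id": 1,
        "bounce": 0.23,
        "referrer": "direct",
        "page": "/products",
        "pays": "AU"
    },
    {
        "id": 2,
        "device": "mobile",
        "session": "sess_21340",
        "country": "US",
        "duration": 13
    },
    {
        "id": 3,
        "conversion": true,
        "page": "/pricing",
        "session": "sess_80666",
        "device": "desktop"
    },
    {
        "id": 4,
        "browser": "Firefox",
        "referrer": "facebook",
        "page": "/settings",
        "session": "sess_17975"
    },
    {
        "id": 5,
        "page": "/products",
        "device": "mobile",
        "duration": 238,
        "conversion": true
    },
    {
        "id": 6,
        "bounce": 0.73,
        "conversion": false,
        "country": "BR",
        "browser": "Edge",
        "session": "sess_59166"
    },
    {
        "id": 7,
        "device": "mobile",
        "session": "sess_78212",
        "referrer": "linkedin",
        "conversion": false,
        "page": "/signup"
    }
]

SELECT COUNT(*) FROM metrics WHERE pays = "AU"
1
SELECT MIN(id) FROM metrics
1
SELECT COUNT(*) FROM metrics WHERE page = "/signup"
1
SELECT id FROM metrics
[1, 2, 3, 4, 5, 6, 7]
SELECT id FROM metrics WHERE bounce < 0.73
[1]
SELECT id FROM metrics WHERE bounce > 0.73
[]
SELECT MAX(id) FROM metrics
7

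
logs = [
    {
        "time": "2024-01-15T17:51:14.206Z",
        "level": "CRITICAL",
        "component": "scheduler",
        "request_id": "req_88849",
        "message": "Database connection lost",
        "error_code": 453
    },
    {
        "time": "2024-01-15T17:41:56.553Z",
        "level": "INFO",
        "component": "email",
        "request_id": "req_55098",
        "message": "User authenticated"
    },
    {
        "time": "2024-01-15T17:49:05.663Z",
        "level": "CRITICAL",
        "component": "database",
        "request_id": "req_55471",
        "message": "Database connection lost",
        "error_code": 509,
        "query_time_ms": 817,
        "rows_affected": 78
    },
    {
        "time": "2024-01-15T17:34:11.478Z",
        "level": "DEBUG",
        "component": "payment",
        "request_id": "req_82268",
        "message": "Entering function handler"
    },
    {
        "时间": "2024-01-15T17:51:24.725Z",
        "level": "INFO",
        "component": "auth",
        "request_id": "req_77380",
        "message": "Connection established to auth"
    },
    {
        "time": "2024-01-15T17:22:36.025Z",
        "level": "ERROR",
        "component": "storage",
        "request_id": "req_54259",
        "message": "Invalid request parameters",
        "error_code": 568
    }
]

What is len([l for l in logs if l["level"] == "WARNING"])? 0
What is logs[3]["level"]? "DEBUG"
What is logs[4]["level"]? "INFO"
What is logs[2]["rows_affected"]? 78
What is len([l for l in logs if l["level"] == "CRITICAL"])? 2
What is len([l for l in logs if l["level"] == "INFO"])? 2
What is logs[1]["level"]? "INFO"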